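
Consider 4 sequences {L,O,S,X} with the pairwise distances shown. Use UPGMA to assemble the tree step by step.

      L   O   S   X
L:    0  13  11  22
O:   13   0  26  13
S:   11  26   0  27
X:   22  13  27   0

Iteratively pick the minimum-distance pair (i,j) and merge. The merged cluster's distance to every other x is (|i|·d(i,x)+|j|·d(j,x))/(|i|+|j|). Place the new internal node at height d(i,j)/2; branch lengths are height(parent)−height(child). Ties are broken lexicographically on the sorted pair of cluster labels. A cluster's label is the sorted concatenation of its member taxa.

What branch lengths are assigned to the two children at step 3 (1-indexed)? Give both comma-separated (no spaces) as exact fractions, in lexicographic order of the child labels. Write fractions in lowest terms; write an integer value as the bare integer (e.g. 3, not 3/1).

11/2,9/2

1. join L+S (d=11) ⇒ LS; edges |L|=11/2, |S|=11/2
  updated: d(LS,O)=39/2, d(LS,X)=49/2
2. join O+X (d=13) ⇒ OX; edges |O|=13/2, |X|=13/2
  updated: d(LS,OX)=22
3. join LS+OX (d=22) ⇒ LOSX; edges |LS|=11/2, |OX|=9/2
final tree: ((L:11/2,S:11/2):11/2,(O:13/2,X:13/2):9/2)
total length: 34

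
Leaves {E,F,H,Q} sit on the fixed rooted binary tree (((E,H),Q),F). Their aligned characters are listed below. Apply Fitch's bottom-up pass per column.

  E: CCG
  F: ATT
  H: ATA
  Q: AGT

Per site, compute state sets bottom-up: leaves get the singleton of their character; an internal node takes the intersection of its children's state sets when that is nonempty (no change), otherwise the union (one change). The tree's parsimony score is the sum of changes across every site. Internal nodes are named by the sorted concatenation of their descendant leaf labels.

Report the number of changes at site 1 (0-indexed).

site 0, node EH: E={C} ∪ H={A} → {A,C} (+1)
site 0, node EHQ: EH={A,C} ∩ Q={A} → {A} (+0)
site 0, node EFHQ: EHQ={A} ∩ F={A} → {A} (+0)
site 1, node EH: E={C} ∪ H={T} → {C,T} (+1)
site 1, node EHQ: EH={C,T} ∪ Q={G} → {C,G,T} (+1)
site 1, node EFHQ: EHQ={C,G,T} ∩ F={T} → {T} (+0)
site 2, node EH: E={G} ∪ H={A} → {A,G} (+1)
site 2, node EHQ: EH={A,G} ∪ Q={T} → {A,G,T} (+1)
site 2, node EFHQ: EHQ={A,G,T} ∩ F={T} → {T} (+0)
per-site changes: [1, 2, 2]; total = 5

2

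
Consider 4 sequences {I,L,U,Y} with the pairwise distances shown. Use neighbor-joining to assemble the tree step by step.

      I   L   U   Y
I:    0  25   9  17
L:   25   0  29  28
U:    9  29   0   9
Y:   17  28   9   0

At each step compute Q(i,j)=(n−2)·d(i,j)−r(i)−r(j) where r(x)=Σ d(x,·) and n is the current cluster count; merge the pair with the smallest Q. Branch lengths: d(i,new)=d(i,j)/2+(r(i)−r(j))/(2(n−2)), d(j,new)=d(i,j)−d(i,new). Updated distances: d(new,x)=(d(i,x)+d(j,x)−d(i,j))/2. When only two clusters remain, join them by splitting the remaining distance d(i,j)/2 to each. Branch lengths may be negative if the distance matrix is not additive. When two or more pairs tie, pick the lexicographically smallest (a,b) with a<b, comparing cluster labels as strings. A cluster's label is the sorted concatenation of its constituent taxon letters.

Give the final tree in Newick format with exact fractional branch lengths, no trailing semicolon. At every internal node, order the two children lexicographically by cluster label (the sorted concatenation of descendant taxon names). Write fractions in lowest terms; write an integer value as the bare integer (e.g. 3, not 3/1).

(((I:19/4,L:81/4):15/4,U:11/4):25/8,Y:25/8)

1. join I+L (d=25, Q=-83) ⇒ IL; edges |I|=19/4, |L|=81/4
  updated: d(IL,U)=13/2, d(IL,Y)=10
2. join IL+U (d=13/2, Q=-51/2) ⇒ ILU; edges |IL|=15/4, |U|=11/4
  updated: d(ILU,Y)=25/4
3. join ILU+Y (d=25/4) ⇒ ILUY; edges |ILU|=25/8, |Y|=25/8
final tree: (((I:19/4,L:81/4):15/4,U:11/4):25/8,Y:25/8)
total length: 151/4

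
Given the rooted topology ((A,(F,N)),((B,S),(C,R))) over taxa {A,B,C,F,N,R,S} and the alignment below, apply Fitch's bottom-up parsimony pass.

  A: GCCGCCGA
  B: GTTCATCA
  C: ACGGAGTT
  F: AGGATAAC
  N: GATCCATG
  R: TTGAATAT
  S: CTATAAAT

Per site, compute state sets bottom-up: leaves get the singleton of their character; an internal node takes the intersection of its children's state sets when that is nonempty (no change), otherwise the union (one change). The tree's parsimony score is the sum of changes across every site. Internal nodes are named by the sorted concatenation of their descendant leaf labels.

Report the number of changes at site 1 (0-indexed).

[col 0] FN: children F:{A}, N:{G} ∪→ {A,G}; cost 1
[col 0] AFN: children A:{G}, FN:{A,G} ∩→ {G}; cost 0
[col 0] BS: children B:{G}, S:{C} ∪→ {C,G}; cost 1
[col 0] CR: children C:{A}, R:{T} ∪→ {A,T}; cost 1
[col 0] BCRS: children BS:{C,G}, CR:{A,T} ∪→ {A,C,G,T}; cost 1
[col 0] ABCFNRS: children AFN:{G}, BCRS:{A,C,G,T} ∩→ {G}; cost 0
[col 1] FN: children F:{G}, N:{A} ∪→ {A,G}; cost 1
[col 1] AFN: children A:{C}, FN:{A,G} ∪→ {A,C,G}; cost 1
[col 1] BS: children B:{T}, S:{T} ∩→ {T}; cost 0
[col 1] CR: children C:{C}, R:{T} ∪→ {C,T}; cost 1
[col 1] BCRS: children BS:{T}, CR:{C,T} ∩→ {T}; cost 0
[col 1] ABCFNRS: children AFN:{A,C,G}, BCRS:{T} ∪→ {A,C,G,T}; cost 1
[col 2] FN: children F:{G}, N:{T} ∪→ {G,T}; cost 1
[col 2] AFN: children A:{C}, FN:{G,T} ∪→ {C,G,T}; cost 1
[col 2] BS: children B:{T}, S:{A} ∪→ {A,T}; cost 1
[col 2] CR: children C:{G}, R:{G} ∩→ {G}; cost 0
[col 2] BCRS: children BS:{A,T}, CR:{G} ∪→ {A,G,T}; cost 1
[col 2] ABCFNRS: children AFN:{C,G,T}, BCRS:{A,G,T} ∩→ {G,T}; cost 0
[col 3] FN: children F:{A}, N:{C} ∪→ {A,C}; cost 1
[col 3] AFN: children A:{G}, FN:{A,C} ∪→ {A,C,G}; cost 1
[col 3] BS: children B:{C}, S:{T} ∪→ {C,T}; cost 1
[col 3] CR: children C:{G}, R:{A} ∪→ {A,G}; cost 1
[col 3] BCRS: children BS:{C,T}, CR:{A,G} ∪→ {A,C,G,T}; cost 1
[col 3] ABCFNRS: children AFN:{A,C,G}, BCRS:{A,C,G,T} ∩→ {A,C,G}; cost 0
[col 4] FN: children F:{T}, N:{C} ∪→ {C,T}; cost 1
[col 4] AFN: children A:{C}, FN:{C,T} ∩→ {C}; cost 0
[col 4] BS: children B:{A}, S:{A} ∩→ {A}; cost 0
[col 4] CR: children C:{A}, R:{A} ∩→ {A}; cost 0
[col 4] BCRS: children BS:{A}, CR:{A} ∩→ {A}; cost 0
[col 4] ABCFNRS: children AFN:{C}, BCRS:{A} ∪→ {A,C}; cost 1
[col 5] FN: children F:{A}, N:{A} ∩→ {A}; cost 0
[col 5] AFN: children A:{C}, FN:{A} ∪→ {A,C}; cost 1
[col 5] BS: children B:{T}, S:{A} ∪→ {A,T}; cost 1
[col 5] CR: children C:{G}, R:{T} ∪→ {G,T}; cost 1
[col 5] BCRS: children BS:{A,T}, CR:{G,T} ∩→ {T}; cost 0
[col 5] ABCFNRS: children AFN:{A,C}, BCRS:{T} ∪→ {A,C,T}; cost 1
[col 6] FN: children F:{A}, N:{T} ∪→ {A,T}; cost 1
[col 6] AFN: children A:{G}, FN:{A,T} ∪→ {A,G,T}; cost 1
[col 6] BS: children B:{C}, S:{A} ∪→ {A,C}; cost 1
[col 6] CR: children C:{T}, R:{A} ∪→ {A,T}; cost 1
[col 6] BCRS: children BS:{A,C}, CR:{A,T} ∩→ {A}; cost 0
[col 6] ABCFNRS: children AFN:{A,G,T}, BCRS:{A} ∩→ {A}; cost 0
[col 7] FN: children F:{C}, N:{G} ∪→ {C,G}; cost 1
[col 7] AFN: children A:{A}, FN:{C,G} ∪→ {A,C,G}; cost 1
[col 7] BS: children B:{A}, S:{T} ∪→ {A,T}; cost 1
[col 7] CR: children C:{T}, R:{T} ∩→ {T}; cost 0
[col 7] BCRS: children BS:{A,T}, CR:{T} ∩→ {T}; cost 0
[col 7] ABCFNRS: children AFN:{A,C,G}, BCRS:{T} ∪→ {A,C,G,T}; cost 1
per-site changes: [4, 4, 4, 5, 2, 4, 4, 4]; total = 31

4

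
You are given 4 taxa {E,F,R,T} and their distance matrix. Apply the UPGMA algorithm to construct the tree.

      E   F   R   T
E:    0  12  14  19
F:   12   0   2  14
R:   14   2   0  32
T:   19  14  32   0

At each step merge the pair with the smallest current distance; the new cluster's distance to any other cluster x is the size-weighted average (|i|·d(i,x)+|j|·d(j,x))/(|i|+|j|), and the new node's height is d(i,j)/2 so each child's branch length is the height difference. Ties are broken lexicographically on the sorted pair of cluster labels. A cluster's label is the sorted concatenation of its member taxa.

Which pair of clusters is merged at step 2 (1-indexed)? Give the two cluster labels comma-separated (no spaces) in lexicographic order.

iteration 1: select F,R (d=2); attach at lengths (1, 1); label the merged cluster FR
  updated: d(E,FR)=13, d(FR,T)=23
iteration 2: select E,FR (d=13); attach at lengths (13/2, 11/2); label the merged cluster EFR
  updated: d(EFR,T)=65/3
iteration 3: select EFR,T (d=65/3); attach at lengths (13/3, 65/6); label the merged cluster EFRT
final tree: ((E:13/2,(F:1,R:1):11/2):13/3,T:65/6)
total length: 175/6

E,FR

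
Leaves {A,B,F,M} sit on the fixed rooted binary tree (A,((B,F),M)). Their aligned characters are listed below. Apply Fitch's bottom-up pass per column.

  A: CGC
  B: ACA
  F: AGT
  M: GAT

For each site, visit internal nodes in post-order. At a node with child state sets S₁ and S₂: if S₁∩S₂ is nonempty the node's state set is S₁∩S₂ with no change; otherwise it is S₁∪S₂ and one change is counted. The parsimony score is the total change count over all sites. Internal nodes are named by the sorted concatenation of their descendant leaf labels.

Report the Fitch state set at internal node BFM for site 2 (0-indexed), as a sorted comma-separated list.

T

BF@0: {A} ∩ {A} = {A} (intersection, +0)
BFM@0: {A} ∪ {G} = {A,G} (union, +1)
ABFM@0: {C} ∪ {A,G} = {A,C,G} (union, +1)
BF@1: {C} ∪ {G} = {C,G} (union, +1)
BFM@1: {C,G} ∪ {A} = {A,C,G} (union, +1)
ABFM@1: {G} ∩ {A,C,G} = {G} (intersection, +0)
BF@2: {A} ∪ {T} = {A,T} (union, +1)
BFM@2: {A,T} ∩ {T} = {T} (intersection, +0)
ABFM@2: {C} ∪ {T} = {C,T} (union, +1)
per-site changes: [2, 2, 2]; total = 6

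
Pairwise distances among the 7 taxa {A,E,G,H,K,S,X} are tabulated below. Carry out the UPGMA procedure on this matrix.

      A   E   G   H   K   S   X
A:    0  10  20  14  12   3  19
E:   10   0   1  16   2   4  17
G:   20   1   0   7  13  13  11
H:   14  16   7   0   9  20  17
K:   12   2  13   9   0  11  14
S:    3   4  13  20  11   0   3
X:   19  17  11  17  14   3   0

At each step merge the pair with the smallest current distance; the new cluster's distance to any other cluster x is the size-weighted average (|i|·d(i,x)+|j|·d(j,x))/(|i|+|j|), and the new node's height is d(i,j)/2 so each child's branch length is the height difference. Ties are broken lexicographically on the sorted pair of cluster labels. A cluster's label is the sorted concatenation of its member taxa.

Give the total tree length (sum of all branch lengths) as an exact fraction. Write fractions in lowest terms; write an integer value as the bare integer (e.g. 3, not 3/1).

iteration 1: select E,G (d=1); attach at lengths (1/2, 1/2); label the merged cluster EG
  updated: d(A,EG)=15, d(EG,H)=23/2, d(EG,K)=15/2, d(EG,S)=17/2, d(EG,X)=14
iteration 2: select A,S (d=3); attach at lengths (3/2, 3/2); label the merged cluster AS
  updated: d(AS,EG)=47/4, d(AS,H)=17, d(AS,K)=23/2, d(AS,X)=11
iteration 3: select EG,K (d=15/2); attach at lengths (13/4, 15/4); label the merged cluster EGK
  updated: d(AS,EGK)=35/3, d(EGK,H)=32/3, d(EGK,X)=14
iteration 4: select EGK,H (d=32/3); attach at lengths (19/12, 16/3); label the merged cluster EGHK
  updated: d(AS,EGHK)=13, d(EGHK,X)=59/4
iteration 5: select AS,X (d=11); attach at lengths (4, 11/2); label the merged cluster ASX
  updated: d(ASX,EGHK)=163/12
iteration 6: select ASX,EGHK (d=163/12); attach at lengths (31/24, 35/24); label the merged cluster AEGHKSX
final tree: (((A:3/2,S:3/2):4,X:11/2):31/24,(((E:1/2,G:1/2):13/4,K:15/4):19/12,H:16/3):35/24)
total length: 181/6

181/6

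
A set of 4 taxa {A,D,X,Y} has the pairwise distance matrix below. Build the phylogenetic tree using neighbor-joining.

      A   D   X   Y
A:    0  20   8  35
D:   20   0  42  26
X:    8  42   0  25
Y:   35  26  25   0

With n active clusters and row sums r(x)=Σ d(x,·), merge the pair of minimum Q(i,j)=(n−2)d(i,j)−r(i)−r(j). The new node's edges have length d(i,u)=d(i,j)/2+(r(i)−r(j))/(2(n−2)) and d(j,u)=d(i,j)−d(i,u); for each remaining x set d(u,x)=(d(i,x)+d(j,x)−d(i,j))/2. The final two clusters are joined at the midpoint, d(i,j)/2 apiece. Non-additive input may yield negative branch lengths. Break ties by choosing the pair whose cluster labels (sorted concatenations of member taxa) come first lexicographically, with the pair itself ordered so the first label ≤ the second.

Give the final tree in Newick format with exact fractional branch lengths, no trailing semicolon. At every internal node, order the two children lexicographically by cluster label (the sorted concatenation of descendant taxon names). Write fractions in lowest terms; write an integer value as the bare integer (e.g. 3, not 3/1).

(((A:1,X:7):27/2,D:27/2):25/4,Y:25/4)

step 1: merge (A,X) at d=8, Q=-122; branch lengths A→1, X→7; new cluster AX
  updated: d(AX,D)=27, d(AX,Y)=26
step 2: merge (AX,D) at d=27, Q=-79; branch lengths AX→27/2, D→27/2; new cluster ADX
  updated: d(ADX,Y)=25/2
step 3: merge (ADX,Y) at d=25/2; branch lengths ADX→25/4, Y→25/4; new cluster ADXY
final tree: (((A:1,X:7):27/2,D:27/2):25/4,Y:25/4)
total length: 95/2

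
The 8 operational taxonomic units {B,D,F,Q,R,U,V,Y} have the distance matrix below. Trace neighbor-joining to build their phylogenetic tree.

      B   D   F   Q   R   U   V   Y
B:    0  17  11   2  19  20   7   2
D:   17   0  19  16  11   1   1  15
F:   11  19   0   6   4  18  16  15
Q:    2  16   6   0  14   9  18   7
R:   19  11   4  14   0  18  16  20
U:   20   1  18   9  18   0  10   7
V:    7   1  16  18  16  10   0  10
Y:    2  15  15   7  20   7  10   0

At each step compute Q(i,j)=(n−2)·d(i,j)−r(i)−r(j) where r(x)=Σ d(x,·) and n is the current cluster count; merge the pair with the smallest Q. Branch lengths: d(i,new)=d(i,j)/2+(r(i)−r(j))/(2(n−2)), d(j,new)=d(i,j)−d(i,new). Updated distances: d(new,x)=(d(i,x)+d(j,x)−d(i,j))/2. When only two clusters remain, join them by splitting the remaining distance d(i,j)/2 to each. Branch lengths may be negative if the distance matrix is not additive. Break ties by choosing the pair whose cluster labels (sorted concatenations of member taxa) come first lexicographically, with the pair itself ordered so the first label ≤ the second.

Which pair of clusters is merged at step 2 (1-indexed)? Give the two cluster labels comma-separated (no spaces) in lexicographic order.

iteration 1: select F,R (d=4, Q=-167); attach at lengths (11/12, 37/12); label the merged cluster FR
  updated: d(B,FR)=13, d(D,FR)=13, d(FR,Q)=8, d(FR,U)=16, d(FR,V)=14, d(FR,Y)=31/2
iteration 2: select D,U (d=1, Q=-121); attach at lengths (1/2, 1/2); label the merged cluster DU
  updated: d(B,DU)=18, d(DU,FR)=14, d(DU,Q)=12, d(DU,V)=5, d(DU,Y)=21/2
iteration 3: select DU,V (d=5, Q=-187/2); attach at lengths (51/16, 29/16); label the merged cluster DUV
  updated: d(B,DUV)=10, d(DUV,FR)=23/2, d(DUV,Q)=25/2, d(DUV,Y)=31/4
iteration 4: select DUV,FR (d=23/2, Q=-221/4); attach at lengths (113/24, 163/24); label the merged cluster DFRUV
  updated: d(B,DFRUV)=23/4, d(DFRUV,Q)=9/2, d(DFRUV,Y)=47/8
iteration 5: select B,Y (d=2, Q=-165/8); attach at lengths (-9/32, 73/32); label the merged cluster BY
  updated: d(BY,DFRUV)=77/16, d(BY,Q)=7/2
iteration 6: select BY,DFRUV (d=77/16, Q=-205/16); attach at lengths (61/32, 93/32); label the merged cluster BDFRUVY
  updated: d(BDFRUVY,Q)=51/32
iteration 7: select BDFRUVY,Q (d=51/32); attach at lengths (51/64, 51/64); label the merged cluster BDFQRUVY
final tree: (((B:-9/32,Y:73/32):61/32,(((D:1/2,U:1/2):51/16,V:29/16):113/24,(F:11/12,R:37/12):163/24):93/32):51/64,Q:51/64)
total length: 957/32

D,U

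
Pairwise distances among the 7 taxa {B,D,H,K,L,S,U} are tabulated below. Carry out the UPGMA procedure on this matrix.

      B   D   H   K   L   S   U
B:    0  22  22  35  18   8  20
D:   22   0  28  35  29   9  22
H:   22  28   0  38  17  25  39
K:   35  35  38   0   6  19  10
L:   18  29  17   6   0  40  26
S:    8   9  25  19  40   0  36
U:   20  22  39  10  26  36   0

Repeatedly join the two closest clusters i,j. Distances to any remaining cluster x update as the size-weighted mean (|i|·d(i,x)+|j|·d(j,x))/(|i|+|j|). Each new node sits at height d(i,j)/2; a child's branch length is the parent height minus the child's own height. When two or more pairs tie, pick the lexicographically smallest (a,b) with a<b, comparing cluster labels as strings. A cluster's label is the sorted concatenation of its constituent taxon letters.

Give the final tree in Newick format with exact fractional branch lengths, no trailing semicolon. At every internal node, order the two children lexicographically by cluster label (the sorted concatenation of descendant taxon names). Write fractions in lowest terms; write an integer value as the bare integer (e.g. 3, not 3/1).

iteration 1: select K,L (d=6); attach at lengths (3, 3); label the merged cluster KL
  updated: d(B,KL)=53/2, d(D,KL)=32, d(H,KL)=55/2, d(KL,S)=59/2, d(KL,U)=18
iteration 2: select B,S (d=8); attach at lengths (4, 4); label the merged cluster BS
  updated: d(BS,D)=31/2, d(BS,H)=47/2, d(BS,KL)=28, d(BS,U)=28
iteration 3: select BS,D (d=31/2); attach at lengths (15/4, 31/4); label the merged cluster BDS
  updated: d(BDS,H)=25, d(BDS,KL)=88/3, d(BDS,U)=26
iteration 4: select KL,U (d=18); attach at lengths (6, 9); label the merged cluster KLU
  updated: d(BDS,KLU)=254/9, d(H,KLU)=94/3
iteration 5: select BDS,H (d=25); attach at lengths (19/4, 25/2); label the merged cluster BDHS
  updated: d(BDHS,KLU)=29
iteration 6: select BDHS,KLU (d=29); attach at lengths (2, 11/2); label the merged cluster BDHKLSU
final tree: ((((B:4,S:4):15/4,D:31/4):19/4,H:25/2):2,((K:3,L:3):6,U:9):11/2)
total length: 261/4

((((B:4,S:4):15/4,D:31/4):19/4,H:25/2):2,((K:3,L:3):6,U:9):11/2)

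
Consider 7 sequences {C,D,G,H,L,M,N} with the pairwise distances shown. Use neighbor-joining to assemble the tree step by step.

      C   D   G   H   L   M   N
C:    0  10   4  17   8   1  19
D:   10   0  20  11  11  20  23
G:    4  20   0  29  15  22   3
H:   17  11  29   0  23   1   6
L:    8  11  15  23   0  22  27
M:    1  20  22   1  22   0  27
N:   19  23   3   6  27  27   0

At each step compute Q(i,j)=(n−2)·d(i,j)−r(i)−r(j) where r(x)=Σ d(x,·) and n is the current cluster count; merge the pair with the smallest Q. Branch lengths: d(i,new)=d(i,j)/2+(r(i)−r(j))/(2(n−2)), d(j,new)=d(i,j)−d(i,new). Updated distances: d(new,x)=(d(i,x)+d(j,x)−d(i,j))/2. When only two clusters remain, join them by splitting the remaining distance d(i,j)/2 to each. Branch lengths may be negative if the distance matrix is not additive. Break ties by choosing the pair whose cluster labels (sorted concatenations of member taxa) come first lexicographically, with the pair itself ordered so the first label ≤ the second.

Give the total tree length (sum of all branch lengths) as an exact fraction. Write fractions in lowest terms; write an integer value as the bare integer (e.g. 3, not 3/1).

603/16

1. join G+N (d=3, Q=-183) ⇒ GN; edges |G|=3/10, |N|=27/10
  updated: d(C,GN)=10, d(D,GN)=20, d(GN,H)=16, d(GN,L)=39/2, d(GN,M)=23
2. join H+M (d=1, Q=-131) ⇒ HM; edges |H|=5/8, |M|=3/8
  updated: d(C,HM)=17/2, d(D,HM)=15, d(GN,HM)=19, d(HM,L)=22
3. join D+L (d=11, Q=-167/2) ⇒ DL; edges |D|=19/4, |L|=25/4
  updated: d(C,DL)=7/2, d(DL,GN)=57/4, d(DL,HM)=13
4. join C+DL (d=7/2, Q=-183/4) ⇒ CDL; edges |C|=-7/16, |DL|=63/16
  updated: d(CDL,GN)=83/8, d(CDL,HM)=9
5. join CDL+GN (d=83/8, Q=-307/8) ⇒ CDGLN; edges |CDL|=3/16, |GN|=163/16
  updated: d(CDGLN,HM)=141/16
6. join CDGLN+HM (d=141/16) ⇒ CDGHLMN; edges |CDGLN|=141/32, |HM|=141/32
final tree: (((C:-7/16,(D:19/4,L:25/4):63/16):3/16,(G:3/10,N:27/10):163/16):141/32,(H:5/8,M:3/8):141/32)
total length: 603/16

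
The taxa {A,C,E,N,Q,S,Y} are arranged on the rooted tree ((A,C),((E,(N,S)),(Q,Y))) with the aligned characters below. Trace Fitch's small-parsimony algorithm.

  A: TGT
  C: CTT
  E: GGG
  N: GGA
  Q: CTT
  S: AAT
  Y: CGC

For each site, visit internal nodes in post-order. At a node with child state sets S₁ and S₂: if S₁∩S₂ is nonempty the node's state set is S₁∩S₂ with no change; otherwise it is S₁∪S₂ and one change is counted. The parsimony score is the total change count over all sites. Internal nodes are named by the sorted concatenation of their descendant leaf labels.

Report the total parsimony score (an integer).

AC@0: {T} ∪ {C} = {C,T} (union, +1)
NS@0: {G} ∪ {A} = {A,G} (union, +1)
ENS@0: {G} ∩ {A,G} = {G} (intersection, +0)
QY@0: {C} ∩ {C} = {C} (intersection, +0)
ENQSY@0: {G} ∪ {C} = {C,G} (union, +1)
ACENQSY@0: {C,T} ∩ {C,G} = {C} (intersection, +0)
AC@1: {G} ∪ {T} = {G,T} (union, +1)
NS@1: {G} ∪ {A} = {A,G} (union, +1)
ENS@1: {G} ∩ {A,G} = {G} (intersection, +0)
QY@1: {T} ∪ {G} = {G,T} (union, +1)
ENQSY@1: {G} ∩ {G,T} = {G} (intersection, +0)
ACENQSY@1: {G,T} ∩ {G} = {G} (intersection, +0)
AC@2: {T} ∩ {T} = {T} (intersection, +0)
NS@2: {A} ∪ {T} = {A,T} (union, +1)
ENS@2: {G} ∪ {A,T} = {A,G,T} (union, +1)
QY@2: {T} ∪ {C} = {C,T} (union, +1)
ENQSY@2: {A,G,T} ∩ {C,T} = {T} (intersection, +0)
ACENQSY@2: {T} ∩ {T} = {T} (intersection, +0)
per-site changes: [3, 3, 3]; total = 9

9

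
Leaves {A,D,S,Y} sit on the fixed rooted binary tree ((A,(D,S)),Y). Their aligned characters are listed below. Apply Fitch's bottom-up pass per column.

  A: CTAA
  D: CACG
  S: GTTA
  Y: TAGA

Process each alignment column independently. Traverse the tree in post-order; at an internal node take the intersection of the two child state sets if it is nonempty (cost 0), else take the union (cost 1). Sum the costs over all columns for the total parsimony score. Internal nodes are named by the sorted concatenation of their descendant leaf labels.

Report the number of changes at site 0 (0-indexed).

2

[col 0] DS: children D:{C}, S:{G} ∪→ {C,G}; cost 1
[col 0] ADS: children A:{C}, DS:{C,G} ∩→ {C}; cost 0
[col 0] ADSY: children ADS:{C}, Y:{T} ∪→ {C,T}; cost 1
[col 1] DS: children D:{A}, S:{T} ∪→ {A,T}; cost 1
[col 1] ADS: children A:{T}, DS:{A,T} ∩→ {T}; cost 0
[col 1] ADSY: children ADS:{T}, Y:{A} ∪→ {A,T}; cost 1
[col 2] DS: children D:{C}, S:{T} ∪→ {C,T}; cost 1
[col 2] ADS: children A:{A}, DS:{C,T} ∪→ {A,C,T}; cost 1
[col 2] ADSY: children ADS:{A,C,T}, Y:{G} ∪→ {A,C,G,T}; cost 1
[col 3] DS: children D:{G}, S:{A} ∪→ {A,G}; cost 1
[col 3] ADS: children A:{A}, DS:{A,G} ∩→ {A}; cost 0
[col 3] ADSY: children ADS:{A}, Y:{A} ∩→ {A}; cost 0
per-site changes: [2, 2, 3, 1]; total = 8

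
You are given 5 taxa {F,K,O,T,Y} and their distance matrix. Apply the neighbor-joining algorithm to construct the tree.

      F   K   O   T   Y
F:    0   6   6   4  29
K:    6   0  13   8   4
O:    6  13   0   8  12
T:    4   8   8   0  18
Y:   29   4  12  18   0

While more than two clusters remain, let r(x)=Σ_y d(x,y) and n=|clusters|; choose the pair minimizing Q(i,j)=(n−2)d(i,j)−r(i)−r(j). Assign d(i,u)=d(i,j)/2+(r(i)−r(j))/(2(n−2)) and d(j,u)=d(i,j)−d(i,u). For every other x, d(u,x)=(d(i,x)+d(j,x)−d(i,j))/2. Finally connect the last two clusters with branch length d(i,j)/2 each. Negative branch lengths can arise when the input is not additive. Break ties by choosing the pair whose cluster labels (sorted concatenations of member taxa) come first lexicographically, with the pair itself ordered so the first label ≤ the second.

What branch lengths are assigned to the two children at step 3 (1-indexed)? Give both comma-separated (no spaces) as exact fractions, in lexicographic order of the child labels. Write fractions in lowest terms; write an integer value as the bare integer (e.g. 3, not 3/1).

23/8,67/8

iteration 1: select K,Y (d=4, Q=-82); attach at lengths (-10/3, 22/3); label the merged cluster KY
  updated: d(F,KY)=31/2, d(KY,O)=21/2, d(KY,T)=11
iteration 2: select F,T (d=4, Q=-81/2); attach at lengths (21/8, 11/8); label the merged cluster FT
  updated: d(FT,KY)=45/4, d(FT,O)=5
iteration 3: select FT,KY (d=45/4, Q=-107/4); attach at lengths (23/8, 67/8); label the merged cluster FKTY
  updated: d(FKTY,O)=17/8
iteration 4: select FKTY,O (d=17/8); attach at lengths (17/16, 17/16); label the merged cluster FKOTY
final tree: (((F:21/8,T:11/8):23/8,(K:-10/3,Y:22/3):67/8):17/16,O:17/16)
total length: 171/8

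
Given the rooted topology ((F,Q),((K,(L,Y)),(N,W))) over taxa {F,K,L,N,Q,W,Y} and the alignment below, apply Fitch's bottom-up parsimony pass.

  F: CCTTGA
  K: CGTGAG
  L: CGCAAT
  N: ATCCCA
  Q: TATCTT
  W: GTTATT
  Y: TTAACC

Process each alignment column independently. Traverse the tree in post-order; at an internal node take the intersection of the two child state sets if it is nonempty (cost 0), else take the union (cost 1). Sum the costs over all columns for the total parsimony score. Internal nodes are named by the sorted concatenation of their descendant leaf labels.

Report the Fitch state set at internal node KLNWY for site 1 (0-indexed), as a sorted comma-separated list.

G,T

FQ@0: {C} ∪ {T} = {C,T} (union, +1)
LY@0: {C} ∪ {T} = {C,T} (union, +1)
KLY@0: {C} ∩ {C,T} = {C} (intersection, +0)
NW@0: {A} ∪ {G} = {A,G} (union, +1)
KLNWY@0: {C} ∪ {A,G} = {A,C,G} (union, +1)
FKLNQWY@0: {C,T} ∩ {A,C,G} = {C} (intersection, +0)
FQ@1: {C} ∪ {A} = {A,C} (union, +1)
LY@1: {G} ∪ {T} = {G,T} (union, +1)
KLY@1: {G} ∩ {G,T} = {G} (intersection, +0)
NW@1: {T} ∩ {T} = {T} (intersection, +0)
KLNWY@1: {G} ∪ {T} = {G,T} (union, +1)
FKLNQWY@1: {A,C} ∪ {G,T} = {A,C,G,T} (union, +1)
FQ@2: {T} ∩ {T} = {T} (intersection, +0)
LY@2: {C} ∪ {A} = {A,C} (union, +1)
KLY@2: {T} ∪ {A,C} = {A,C,T} (union, +1)
NW@2: {C} ∪ {T} = {C,T} (union, +1)
KLNWY@2: {A,C,T} ∩ {C,T} = {C,T} (intersection, +0)
FKLNQWY@2: {T} ∩ {C,T} = {T} (intersection, +0)
FQ@3: {T} ∪ {C} = {C,T} (union, +1)
LY@3: {A} ∩ {A} = {A} (intersection, +0)
KLY@3: {G} ∪ {A} = {A,G} (union, +1)
NW@3: {C} ∪ {A} = {A,C} (union, +1)
KLNWY@3: {A,G} ∩ {A,C} = {A} (intersection, +0)
FKLNQWY@3: {C,T} ∪ {A} = {A,C,T} (union, +1)
FQ@4: {G} ∪ {T} = {G,T} (union, +1)
LY@4: {A} ∪ {C} = {A,C} (union, +1)
KLY@4: {A} ∩ {A,C} = {A} (intersection, +0)
NW@4: {C} ∪ {T} = {C,T} (union, +1)
KLNWY@4: {A} ∪ {C,T} = {A,C,T} (union, +1)
FKLNQWY@4: {G,T} ∩ {A,C,T} = {T} (intersection, +0)
FQ@5: {A} ∪ {T} = {A,T} (union, +1)
LY@5: {T} ∪ {C} = {C,T} (union, +1)
KLY@5: {G} ∪ {C,T} = {C,G,T} (union, +1)
NW@5: {A} ∪ {T} = {A,T} (union, +1)
KLNWY@5: {C,G,T} ∩ {A,T} = {T} (intersection, +0)
FKLNQWY@5: {A,T} ∩ {T} = {T} (intersection, +0)
per-site changes: [4, 4, 3, 4, 4, 4]; total = 23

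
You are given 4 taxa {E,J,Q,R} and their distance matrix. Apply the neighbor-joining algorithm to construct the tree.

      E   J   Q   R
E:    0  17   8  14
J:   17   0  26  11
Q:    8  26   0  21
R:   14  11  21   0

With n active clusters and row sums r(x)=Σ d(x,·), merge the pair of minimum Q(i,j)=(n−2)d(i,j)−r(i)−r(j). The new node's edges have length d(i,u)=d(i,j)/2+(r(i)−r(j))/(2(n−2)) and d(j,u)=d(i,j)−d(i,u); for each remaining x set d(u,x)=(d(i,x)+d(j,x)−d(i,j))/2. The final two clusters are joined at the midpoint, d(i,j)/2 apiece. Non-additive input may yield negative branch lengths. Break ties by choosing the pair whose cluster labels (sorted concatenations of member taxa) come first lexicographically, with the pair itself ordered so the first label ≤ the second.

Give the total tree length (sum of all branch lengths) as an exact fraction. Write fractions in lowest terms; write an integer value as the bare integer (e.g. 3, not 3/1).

29

iteration 1: select E,Q (d=8, Q=-78); attach at lengths (0, 8); label the merged cluster EQ
  updated: d(EQ,J)=35/2, d(EQ,R)=27/2
iteration 2: select EQ,J (d=35/2, Q=-42); attach at lengths (10, 15/2); label the merged cluster EJQ
  updated: d(EJQ,R)=7/2
iteration 3: select EJQ,R (d=7/2); attach at lengths (7/4, 7/4); label the merged cluster EJQR
final tree: (((E:0,Q:8):10,J:15/2):7/4,R:7/4)
total length: 29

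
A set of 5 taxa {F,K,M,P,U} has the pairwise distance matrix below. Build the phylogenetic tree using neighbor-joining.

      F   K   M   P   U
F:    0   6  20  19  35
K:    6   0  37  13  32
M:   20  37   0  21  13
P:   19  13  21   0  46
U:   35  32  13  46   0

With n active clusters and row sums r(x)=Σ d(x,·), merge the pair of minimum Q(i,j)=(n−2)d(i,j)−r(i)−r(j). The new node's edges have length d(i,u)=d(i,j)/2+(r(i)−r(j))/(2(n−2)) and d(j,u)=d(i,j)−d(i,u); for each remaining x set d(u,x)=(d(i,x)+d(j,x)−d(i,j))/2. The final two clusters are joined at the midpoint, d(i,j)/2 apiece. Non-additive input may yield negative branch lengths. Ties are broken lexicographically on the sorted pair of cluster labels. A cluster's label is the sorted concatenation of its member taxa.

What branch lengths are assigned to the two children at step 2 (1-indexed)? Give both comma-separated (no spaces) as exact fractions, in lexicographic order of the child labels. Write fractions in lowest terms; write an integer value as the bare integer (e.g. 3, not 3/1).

step 1: merge (M,U) at d=13, Q=-178; branch lengths M→2/3, U→37/3; new cluster MU
  updated: d(F,MU)=21, d(K,MU)=28, d(MU,P)=27
step 2: merge (F,K) at d=6, Q=-81; branch lengths F→11/4, K→13/4; new cluster FK
  updated: d(FK,MU)=43/2, d(FK,P)=13
step 3: merge (FK,MU) at d=43/2, Q=-123/2; branch lengths FK→15/4, MU→71/4; new cluster FKMU
  updated: d(FKMU,P)=37/4
step 4: merge (FKMU,P) at d=37/4; branch lengths FKMU→37/8, P→37/8; new cluster FKMPU
final tree: (((F:11/4,K:13/4):15/4,(M:2/3,U:37/3):71/4):37/8,P:37/8)
total length: 199/4

11/4,13/4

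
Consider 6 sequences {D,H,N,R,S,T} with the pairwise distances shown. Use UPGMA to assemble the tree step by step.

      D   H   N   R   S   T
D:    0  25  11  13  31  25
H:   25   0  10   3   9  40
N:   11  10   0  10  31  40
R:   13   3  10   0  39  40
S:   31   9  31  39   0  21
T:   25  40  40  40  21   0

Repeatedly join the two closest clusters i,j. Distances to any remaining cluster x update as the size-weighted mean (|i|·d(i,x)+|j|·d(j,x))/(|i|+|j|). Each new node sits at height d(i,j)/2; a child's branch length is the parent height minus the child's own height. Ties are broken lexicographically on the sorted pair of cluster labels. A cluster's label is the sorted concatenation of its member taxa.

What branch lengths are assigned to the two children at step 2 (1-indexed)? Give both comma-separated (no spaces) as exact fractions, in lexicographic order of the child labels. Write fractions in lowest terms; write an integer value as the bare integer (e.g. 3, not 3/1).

7/2,5

step 1: merge (H,R) at d=3; branch lengths H→3/2, R→3/2; new cluster HR
  updated: d(D,HR)=19, d(HR,N)=10, d(HR,S)=24, d(HR,T)=40
step 2: merge (HR,N) at d=10; branch lengths HR→7/2, N→5; new cluster HNR
  updated: d(D,HNR)=49/3, d(HNR,S)=79/3, d(HNR,T)=40
step 3: merge (D,HNR) at d=49/3; branch lengths D→49/6, HNR→19/6; new cluster DHNR
  updated: d(DHNR,S)=55/2, d(DHNR,T)=145/4
step 4: merge (S,T) at d=21; branch lengths S→21/2, T→21/2; new cluster ST
  updated: d(DHNR,ST)=255/8
step 5: merge (DHNR,ST) at d=255/8; branch lengths DHNR→373/48, ST→87/16; new cluster DHNRST
final tree: ((D:49/6,((H:3/2,R:3/2):7/2,N:5):19/6):373/48,(S:21/2,T:21/2):87/16)
total length: 1369/24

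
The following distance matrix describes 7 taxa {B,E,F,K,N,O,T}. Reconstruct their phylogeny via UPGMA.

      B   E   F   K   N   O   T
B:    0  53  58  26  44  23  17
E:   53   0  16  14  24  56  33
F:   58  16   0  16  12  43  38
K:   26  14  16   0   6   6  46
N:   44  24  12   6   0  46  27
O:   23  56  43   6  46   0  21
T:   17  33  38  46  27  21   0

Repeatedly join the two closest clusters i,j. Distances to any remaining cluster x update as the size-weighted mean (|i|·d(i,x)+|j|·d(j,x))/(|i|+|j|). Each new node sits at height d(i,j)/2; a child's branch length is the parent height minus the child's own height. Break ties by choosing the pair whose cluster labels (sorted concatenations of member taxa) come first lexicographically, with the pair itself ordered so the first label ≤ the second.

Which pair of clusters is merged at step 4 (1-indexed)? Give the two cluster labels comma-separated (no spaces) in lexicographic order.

E,FKN

step 1: merge (K,N) at d=6; branch lengths K→3, N→3; new cluster KN
  updated: d(B,KN)=35, d(E,KN)=19, d(F,KN)=14, d(KN,O)=26, d(KN,T)=73/2
step 2: merge (F,KN) at d=14; branch lengths F→7, KN→4; new cluster FKN
  updated: d(B,FKN)=128/3, d(E,FKN)=18, d(FKN,O)=95/3, d(FKN,T)=37
step 3: merge (B,T) at d=17; branch lengths B→17/2, T→17/2; new cluster BT
  updated: d(BT,E)=43, d(BT,FKN)=239/6, d(BT,O)=22
step 4: merge (E,FKN) at d=18; branch lengths E→9, FKN→2; new cluster EFKN
  updated: d(BT,EFKN)=325/8, d(EFKN,O)=151/4
step 5: merge (BT,O) at d=22; branch lengths BT→5/2, O→11; new cluster BOT
  updated: d(BOT,EFKN)=119/3
step 6: merge (BOT,EFKN) at d=119/3; branch lengths BOT→53/6, EFKN→65/6; new cluster BEFKNOT
final tree: (((B:17/2,T:17/2):5/2,O:11):53/6,(E:9,(F:7,(K:3,N:3):4):2):65/6)
total length: 469/6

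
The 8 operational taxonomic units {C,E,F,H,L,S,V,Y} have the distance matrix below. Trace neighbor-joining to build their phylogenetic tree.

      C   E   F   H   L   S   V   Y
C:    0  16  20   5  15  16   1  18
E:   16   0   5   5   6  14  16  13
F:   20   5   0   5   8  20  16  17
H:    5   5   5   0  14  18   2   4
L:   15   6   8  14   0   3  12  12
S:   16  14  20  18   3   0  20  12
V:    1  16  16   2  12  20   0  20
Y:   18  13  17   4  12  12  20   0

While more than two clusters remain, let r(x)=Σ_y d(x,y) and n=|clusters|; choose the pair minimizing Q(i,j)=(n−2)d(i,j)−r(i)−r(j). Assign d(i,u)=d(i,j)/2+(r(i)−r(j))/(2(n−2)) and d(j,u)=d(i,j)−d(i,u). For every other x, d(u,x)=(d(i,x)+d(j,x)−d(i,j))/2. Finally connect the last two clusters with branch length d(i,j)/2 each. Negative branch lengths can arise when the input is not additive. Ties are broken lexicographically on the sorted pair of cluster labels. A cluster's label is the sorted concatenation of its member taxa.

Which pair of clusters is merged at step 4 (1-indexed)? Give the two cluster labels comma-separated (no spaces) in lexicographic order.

1. join C+V (d=1, Q=-172) ⇒ CV; edges |C|=5/6, |V|=1/6
  updated: d(CV,E)=31/2, d(CV,F)=35/2, d(CV,H)=3, d(CV,L)=13, d(CV,S)=35/2, d(CV,Y)=37/2
2. join L+S (d=3, Q=-251/2) ⇒ LS; edges |L|=-27/20, |S|=87/20
  updated: d(CV,LS)=55/4, d(E,LS)=17/2, d(F,LS)=25/2, d(H,LS)=29/2, d(LS,Y)=21/2
3. join CV+H (d=3, Q=-351/4) ⇒ CHV; edges |CV|=195/32, |H|=-99/32
  updated: d(CHV,E)=35/4, d(CHV,F)=39/4, d(CHV,LS)=101/8, d(CHV,Y)=39/4
4. join E+F (d=5, Q=-129/2) ⇒ EF; edges |E|=1, |F|=4
  updated: d(CHV,EF)=27/4, d(EF,LS)=8, d(EF,Y)=25/2
5. join CHV+EF (d=27/4, Q=-343/8) ⇒ CEFHV; edges |CHV|=123/32, |EF|=93/32
  updated: d(CEFHV,LS)=111/16, d(CEFHV,Y)=31/4
6. join CEFHV+LS (d=111/16, Q=-403/16) ⇒ CEFHLSV; edges |CEFHV|=67/32, |LS|=155/32
  updated: d(CEFHLSV,Y)=181/32
7. join CEFHLSV+Y (d=181/32) ⇒ CEFHLSVY; edges |CEFHLSV|=181/64, |Y|=181/64
final tree: (((((C:5/6,V:1/6):195/32,H:-99/32):123/32,(E:1,F:4):93/32):67/32,(L:-27/20,S:87/20):155/32):181/64,Y:181/64)
total length: 1003/32

E,F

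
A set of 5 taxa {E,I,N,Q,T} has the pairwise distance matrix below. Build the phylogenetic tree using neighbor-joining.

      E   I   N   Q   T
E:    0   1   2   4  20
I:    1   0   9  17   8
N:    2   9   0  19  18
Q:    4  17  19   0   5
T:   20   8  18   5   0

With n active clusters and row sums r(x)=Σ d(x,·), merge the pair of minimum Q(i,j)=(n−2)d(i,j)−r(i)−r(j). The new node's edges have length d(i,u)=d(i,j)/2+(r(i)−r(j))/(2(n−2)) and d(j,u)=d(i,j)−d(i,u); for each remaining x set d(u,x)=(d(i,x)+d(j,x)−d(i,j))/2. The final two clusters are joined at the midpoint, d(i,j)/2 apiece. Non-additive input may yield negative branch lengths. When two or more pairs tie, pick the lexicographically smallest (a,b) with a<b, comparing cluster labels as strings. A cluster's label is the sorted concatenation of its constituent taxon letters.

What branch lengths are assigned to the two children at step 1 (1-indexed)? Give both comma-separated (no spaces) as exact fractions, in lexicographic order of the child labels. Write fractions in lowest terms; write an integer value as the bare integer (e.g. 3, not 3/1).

3/2,7/2

iteration 1: select Q,T (d=5, Q=-81); attach at lengths (3/2, 7/2); label the merged cluster QT
  updated: d(E,QT)=19/2, d(I,QT)=10, d(N,QT)=16
iteration 2: select E,N (d=2, Q=-71/2); attach at lengths (-21/8, 37/8); label the merged cluster EN
  updated: d(EN,I)=4, d(EN,QT)=47/4
iteration 3: select EN,I (d=4, Q=-103/4); attach at lengths (23/8, 9/8); label the merged cluster EIN
  updated: d(EIN,QT)=71/8
iteration 4: select EIN,QT (d=71/8); attach at lengths (71/16, 71/16); label the merged cluster EINQT
final tree: (((E:-21/8,N:37/8):23/8,I:9/8):71/16,(Q:3/2,T:7/2):71/16)
total length: 159/8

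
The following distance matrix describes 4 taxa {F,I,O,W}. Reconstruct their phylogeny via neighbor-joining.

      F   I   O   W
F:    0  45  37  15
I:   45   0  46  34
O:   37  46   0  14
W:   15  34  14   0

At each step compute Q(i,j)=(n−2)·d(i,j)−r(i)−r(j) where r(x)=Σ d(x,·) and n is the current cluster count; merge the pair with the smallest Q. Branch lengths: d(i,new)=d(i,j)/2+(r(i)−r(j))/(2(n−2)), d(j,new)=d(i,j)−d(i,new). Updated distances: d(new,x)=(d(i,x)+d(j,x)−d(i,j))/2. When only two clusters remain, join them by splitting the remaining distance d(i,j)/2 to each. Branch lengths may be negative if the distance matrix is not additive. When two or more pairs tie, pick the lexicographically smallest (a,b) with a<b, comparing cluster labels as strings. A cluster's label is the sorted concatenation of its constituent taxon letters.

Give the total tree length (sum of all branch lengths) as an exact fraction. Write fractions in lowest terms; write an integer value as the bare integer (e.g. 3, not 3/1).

step 1: merge (F,I) at d=45, Q=-132; branch lengths F→31/2, I→59/2; new cluster FI
  updated: d(FI,O)=19, d(FI,W)=2
step 2: merge (FI,O) at d=19, Q=-35; branch lengths FI→7/2, O→31/2; new cluster FIO
  updated: d(FIO,W)=-3/2
step 3: merge (FIO,W) at d=-3/2; branch lengths FIO→-3/4, W→-3/4; new cluster FIOW
final tree: (((F:31/2,I:59/2):7/2,O:31/2):-3/4,W:-3/4)
total length: 125/2

125/2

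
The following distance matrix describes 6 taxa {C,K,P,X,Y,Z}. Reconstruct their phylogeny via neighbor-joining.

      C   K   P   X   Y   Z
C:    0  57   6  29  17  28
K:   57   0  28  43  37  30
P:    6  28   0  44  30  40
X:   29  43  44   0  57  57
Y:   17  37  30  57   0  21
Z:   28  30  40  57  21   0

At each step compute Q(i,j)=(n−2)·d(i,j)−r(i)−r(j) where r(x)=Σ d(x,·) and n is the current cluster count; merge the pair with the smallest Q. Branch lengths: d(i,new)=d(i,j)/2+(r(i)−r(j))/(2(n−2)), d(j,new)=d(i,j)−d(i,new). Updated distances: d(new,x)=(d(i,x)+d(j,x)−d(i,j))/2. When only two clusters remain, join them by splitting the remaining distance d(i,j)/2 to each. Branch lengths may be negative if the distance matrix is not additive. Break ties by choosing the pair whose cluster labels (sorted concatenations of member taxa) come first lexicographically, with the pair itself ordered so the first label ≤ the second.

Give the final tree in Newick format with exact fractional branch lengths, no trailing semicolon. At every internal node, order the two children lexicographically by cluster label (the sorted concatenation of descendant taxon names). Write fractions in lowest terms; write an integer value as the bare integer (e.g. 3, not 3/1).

(((((C:13/8,P:35/8):23/4,X:111/4):125/16,K:267/16):101/16,Y:175/16):161/32,Z:161/32)

step 1: merge (C,P) at d=6, Q=-261; branch lengths C→13/8, P→35/8; new cluster CP
  updated: d(CP,K)=79/2, d(CP,X)=67/2, d(CP,Y)=41/2, d(CP,Z)=31
step 2: merge (CP,X) at d=67/2, Q=-429/2; branch lengths CP→23/4, X→111/4; new cluster CPX
  updated: d(CPX,K)=49/2, d(CPX,Y)=22, d(CPX,Z)=109/4
step 3: merge (CPX,K) at d=49/2, Q=-465/4; branch lengths CPX→125/16, K→267/16; new cluster CKPX
  updated: d(CKPX,Y)=69/4, d(CKPX,Z)=131/8
step 4: merge (CKPX,Y) at d=69/4, Q=-437/8; branch lengths CKPX→101/16, Y→175/16; new cluster CKPXY
  updated: d(CKPXY,Z)=161/16
step 5: merge (CKPXY,Z) at d=161/16; branch lengths CKPXY→161/32, Z→161/32; new cluster CKPXYZ
final tree: (((((C:13/8,P:35/8):23/4,X:111/4):125/16,K:267/16):101/16,Y:175/16):161/32,Z:161/32)
total length: 1461/16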